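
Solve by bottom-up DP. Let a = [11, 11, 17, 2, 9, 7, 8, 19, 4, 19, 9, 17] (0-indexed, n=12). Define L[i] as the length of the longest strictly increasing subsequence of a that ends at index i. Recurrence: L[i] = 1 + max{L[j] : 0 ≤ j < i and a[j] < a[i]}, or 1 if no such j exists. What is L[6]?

3

   i    0    1    2    3    4    5    6    7    8    9   10   11
a[i]   11   11   17    2    9    7    8   19    4   19    9   17
L[i]    1    1    2    1    2    2    3    4    2    4    4    5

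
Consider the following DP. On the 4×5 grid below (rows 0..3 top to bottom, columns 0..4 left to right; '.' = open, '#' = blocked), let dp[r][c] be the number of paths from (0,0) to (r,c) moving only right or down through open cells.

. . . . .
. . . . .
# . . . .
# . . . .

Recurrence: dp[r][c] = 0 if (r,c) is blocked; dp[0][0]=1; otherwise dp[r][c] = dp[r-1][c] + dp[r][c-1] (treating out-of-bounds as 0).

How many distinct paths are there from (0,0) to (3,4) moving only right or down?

30

r\c   0   1   2   3   4
  0   1   1   1   1   1
  1   1   2   3   4   5
  2   0   2   5   9  14
  3   0   2   7  16  30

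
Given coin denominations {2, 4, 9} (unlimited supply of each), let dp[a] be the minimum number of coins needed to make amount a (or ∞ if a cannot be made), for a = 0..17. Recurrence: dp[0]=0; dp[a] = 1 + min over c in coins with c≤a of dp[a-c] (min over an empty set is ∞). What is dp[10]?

 a  0  1  2  3  4  5  6  7  8  9 10 11 12 13 14 15 16 17
dp  0  -  1  -  1  -  2  -  2  1  3  2  3  2  4  3  4  3
(- denotes ∞ / unreachable)

3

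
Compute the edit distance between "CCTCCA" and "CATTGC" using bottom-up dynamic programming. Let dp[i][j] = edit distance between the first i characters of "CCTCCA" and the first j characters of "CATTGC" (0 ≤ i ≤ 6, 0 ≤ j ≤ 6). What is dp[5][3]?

   ''  C  A  T  T  G  C
''  0  1  2  3  4  5  6
 C  1  0  1  2  3  4  5
 C  2  1  1  2  3  4  4
 T  3  2  2  1  2  3  4
 C  4  3  3  2  2  3  3
 C  5  4  4  3  3  3  3
 A  6  5  4  4  4  4  4

3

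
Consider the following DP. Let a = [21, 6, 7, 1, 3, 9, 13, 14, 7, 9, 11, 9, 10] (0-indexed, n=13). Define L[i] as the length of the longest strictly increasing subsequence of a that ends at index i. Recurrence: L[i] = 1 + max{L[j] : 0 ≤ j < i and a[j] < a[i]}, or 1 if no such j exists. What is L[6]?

   i    0    1    2    3    4    5    6    7    8    9   10   11   12
a[i]   21    6    7    1    3    9   13   14    7    9   11    9   10
L[i]    1    1    2    1    2    3    4    5    3    4    5    4    5

4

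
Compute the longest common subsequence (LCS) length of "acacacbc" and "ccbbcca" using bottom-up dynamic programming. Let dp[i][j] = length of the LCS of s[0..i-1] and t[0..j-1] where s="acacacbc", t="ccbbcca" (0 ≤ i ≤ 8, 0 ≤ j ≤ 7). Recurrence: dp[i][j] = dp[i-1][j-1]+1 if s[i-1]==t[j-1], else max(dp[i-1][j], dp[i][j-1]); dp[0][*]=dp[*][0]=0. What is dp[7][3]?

   ''  c  c  b  b  c  c  a
''  0  0  0  0  0  0  0  0
 a  0  0  0  0  0  0  0  1
 c  0  1  1  1  1  1  1  1
 a  0  1  1  1  1  1  1  2
 c  0  1  2  2  2  2  2  2
 a  0  1  2  2  2  2  2  3
 c  0  1  2  2  2  3  3  3
 b  0  1  2  3  3  3  3  3
 c  0  1  2  3  3  4  4  4

3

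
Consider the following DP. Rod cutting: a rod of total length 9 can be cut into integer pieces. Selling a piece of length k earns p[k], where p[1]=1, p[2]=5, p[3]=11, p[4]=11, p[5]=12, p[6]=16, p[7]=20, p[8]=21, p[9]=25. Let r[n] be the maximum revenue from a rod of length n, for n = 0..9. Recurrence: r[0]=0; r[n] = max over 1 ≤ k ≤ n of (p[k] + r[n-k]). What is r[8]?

   n    0    1    2    3    4    5    6    7    8    9
r[n]    0    1    5   11   12   16   22   23   27   33

27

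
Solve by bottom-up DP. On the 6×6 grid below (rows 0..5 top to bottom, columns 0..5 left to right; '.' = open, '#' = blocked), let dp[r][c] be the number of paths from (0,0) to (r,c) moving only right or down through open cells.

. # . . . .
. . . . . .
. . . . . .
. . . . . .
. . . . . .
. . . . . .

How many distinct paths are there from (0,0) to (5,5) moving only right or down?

126

r\c   0   1   2   3   4   5
  0   1   0   0   0   0   0
  1   1   1   1   1   1   1
  2   1   2   3   4   5   6
  3   1   3   6  10  15  21
  4   1   4  10  20  35  56
  5   1   5  15  35  70 126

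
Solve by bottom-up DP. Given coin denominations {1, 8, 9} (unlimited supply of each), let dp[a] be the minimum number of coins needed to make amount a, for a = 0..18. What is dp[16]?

 a  0  1  2  3  4  5  6  7  8  9 10 11 12 13 14 15 16 17 18
dp  0  1  2  3  4  5  6  7  1  1  2  3  4  5  6  7  2  2  2

2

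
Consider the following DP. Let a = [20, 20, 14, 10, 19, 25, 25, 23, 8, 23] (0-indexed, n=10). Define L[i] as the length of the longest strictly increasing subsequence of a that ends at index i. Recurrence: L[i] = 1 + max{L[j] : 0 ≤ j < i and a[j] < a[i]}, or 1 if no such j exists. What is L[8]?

   i    0    1    2    3    4    5    6    7    8    9
a[i]   20   20   14   10   19   25   25   23    8   23
L[i]    1    1    1    1    2    3    3    3    1    3

1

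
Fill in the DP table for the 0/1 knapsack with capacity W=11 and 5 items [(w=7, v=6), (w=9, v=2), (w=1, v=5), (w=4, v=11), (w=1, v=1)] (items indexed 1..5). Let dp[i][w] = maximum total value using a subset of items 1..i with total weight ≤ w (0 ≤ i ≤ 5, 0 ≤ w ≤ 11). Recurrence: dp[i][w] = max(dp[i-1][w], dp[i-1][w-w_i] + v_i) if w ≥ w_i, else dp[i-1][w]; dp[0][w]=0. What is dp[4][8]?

i\w   0   1   2   3   4   5   6   7   8   9  10  11
  0   0   0   0   0   0   0   0   0   0   0   0   0
  1   0   0   0   0   0   0   0   6   6   6   6   6
  2   0   0   0   0   0   0   0   6   6   6   6   6
  3   0   5   5   5   5   5   5   6  11  11  11  11
  4   0   5   5   5  11  16  16  16  16  16  16  17
  5   0   5   6   6  11  16  17  17  17  17  17  17

16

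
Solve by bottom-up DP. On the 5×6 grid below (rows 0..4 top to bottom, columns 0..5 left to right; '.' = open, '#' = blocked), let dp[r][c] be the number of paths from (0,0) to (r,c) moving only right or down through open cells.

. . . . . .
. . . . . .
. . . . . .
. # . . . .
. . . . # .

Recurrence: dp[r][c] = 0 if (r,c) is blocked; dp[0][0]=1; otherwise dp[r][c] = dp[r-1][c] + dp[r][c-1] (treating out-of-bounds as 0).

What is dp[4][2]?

r\c   0   1   2   3   4   5
  0   1   1   1   1   1   1
  1   1   2   3   4   5   6
  2   1   3   6  10  15  21
  3   1   0   6  16  31  52
  4   1   1   7  23   0  52

7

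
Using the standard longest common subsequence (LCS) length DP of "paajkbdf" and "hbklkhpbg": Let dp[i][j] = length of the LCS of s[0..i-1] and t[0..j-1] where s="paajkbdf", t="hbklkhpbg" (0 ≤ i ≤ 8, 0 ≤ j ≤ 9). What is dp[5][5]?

   ''  h  b  k  l  k  h  p  b  g
''  0  0  0  0  0  0  0  0  0  0
 p  0  0  0  0  0  0  0  1  1  1
 a  0  0  0  0  0  0  0  1  1  1
 a  0  0  0  0  0  0  0  1  1  1
 j  0  0  0  0  0  0  0  1  1  1
 k  0  0  0  1  1  1  1  1  1  1
 b  0  0  1  1  1  1  1  1  2  2
 d  0  0  1  1  1  1  1  1  2  2
 f  0  0  1  1  1  1  1  1  2  2

1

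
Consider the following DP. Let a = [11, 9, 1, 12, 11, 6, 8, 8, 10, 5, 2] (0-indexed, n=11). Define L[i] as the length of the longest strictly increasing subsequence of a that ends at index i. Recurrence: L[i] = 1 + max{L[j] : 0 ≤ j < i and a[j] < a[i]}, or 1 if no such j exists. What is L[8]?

4

   i    0    1    2    3    4    5    6    7    8    9   10
a[i]   11    9    1   12   11    6    8    8   10    5    2
L[i]    1    1    1    2    2    2    3    3    4    2    2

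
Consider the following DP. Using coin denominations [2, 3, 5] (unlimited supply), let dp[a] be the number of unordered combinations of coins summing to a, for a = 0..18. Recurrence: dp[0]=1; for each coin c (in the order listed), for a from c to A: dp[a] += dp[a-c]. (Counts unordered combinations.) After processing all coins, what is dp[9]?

after  coin     0     1     2     3     4     5     6     7     8     9    10    11    12    13    14    15    16    17    18
          2     1     0     1     0     1     0     1     0     1     0     1     0     1     0     1     0     1     0     1
          3     1     0     1     1     1     1     2     1     2     2     2     2     3     2     3     3     3     3     4
          5     1     0     1     1     1     2     2     2     3     3     4     4     5     5     6     7     7     8     9

3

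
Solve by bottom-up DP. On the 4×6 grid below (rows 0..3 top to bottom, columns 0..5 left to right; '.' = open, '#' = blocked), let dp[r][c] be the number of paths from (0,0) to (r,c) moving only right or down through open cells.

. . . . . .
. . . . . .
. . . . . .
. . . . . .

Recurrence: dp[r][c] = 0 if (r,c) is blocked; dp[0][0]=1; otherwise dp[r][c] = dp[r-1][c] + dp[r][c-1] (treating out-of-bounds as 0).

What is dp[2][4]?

15

r\c   0   1   2   3   4   5
  0   1   1   1   1   1   1
  1   1   2   3   4   5   6
  2   1   3   6  10  15  21
  3   1   4  10  20  35  56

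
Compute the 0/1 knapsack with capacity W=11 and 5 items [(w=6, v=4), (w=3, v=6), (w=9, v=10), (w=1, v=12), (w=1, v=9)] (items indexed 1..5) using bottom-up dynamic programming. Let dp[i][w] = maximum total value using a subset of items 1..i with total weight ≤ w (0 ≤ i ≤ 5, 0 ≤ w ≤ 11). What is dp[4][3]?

i\w   0   1   2   3   4   5   6   7   8   9  10  11
  0   0   0   0   0   0   0   0   0   0   0   0   0
  1   0   0   0   0   0   0   4   4   4   4   4   4
  2   0   0   0   6   6   6   6   6   6  10  10  10
  3   0   0   0   6   6   6   6   6   6  10  10  10
  4   0  12  12  12  18  18  18  18  18  18  22  22
  5   0  12  21  21  21  27  27  27  27  27  27  31

12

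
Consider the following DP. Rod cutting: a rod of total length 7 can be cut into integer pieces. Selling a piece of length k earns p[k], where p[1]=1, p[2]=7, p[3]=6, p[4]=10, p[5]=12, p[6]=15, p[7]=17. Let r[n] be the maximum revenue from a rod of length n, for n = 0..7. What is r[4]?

   n    0    1    2    3    4    5    6    7
r[n]    0    1    7    8   14   15   21   22

14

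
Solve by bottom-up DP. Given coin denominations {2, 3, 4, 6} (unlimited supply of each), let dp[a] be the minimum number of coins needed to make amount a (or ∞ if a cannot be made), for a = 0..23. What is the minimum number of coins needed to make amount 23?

5

 a  0  1  2  3  4  5  6  7  8  9 10 11 12 13 14 15 16 17 18 19 20 21 22 23
dp  0  -  1  1  1  2  1  2  2  2  2  3  2  3  3  3  3  4  3  4  4  4  4  5
(- denotes ∞ / unreachable)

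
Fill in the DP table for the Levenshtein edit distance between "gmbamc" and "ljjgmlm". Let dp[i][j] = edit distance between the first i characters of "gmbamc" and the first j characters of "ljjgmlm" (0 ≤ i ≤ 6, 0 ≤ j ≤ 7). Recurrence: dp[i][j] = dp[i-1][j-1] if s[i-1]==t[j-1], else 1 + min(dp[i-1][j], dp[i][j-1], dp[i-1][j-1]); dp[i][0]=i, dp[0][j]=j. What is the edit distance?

   ''  l  j  j  g  m  l  m
''  0  1  2  3  4  5  6  7
 g  1  1  2  3  3  4  5  6
 m  2  2  2  3  4  3  4  5
 b  3  3  3  3  4  4  4  5
 a  4  4  4  4  4  5  5  5
 m  5  5  5  5  5  4  5  5
 c  6  6  6  6  6  5  5  6

6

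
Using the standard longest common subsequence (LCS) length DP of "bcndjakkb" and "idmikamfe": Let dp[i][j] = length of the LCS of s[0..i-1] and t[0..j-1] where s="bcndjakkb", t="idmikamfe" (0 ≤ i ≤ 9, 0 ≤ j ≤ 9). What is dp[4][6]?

   ''  i  d  m  i  k  a  m  f  e
''  0  0  0  0  0  0  0  0  0  0
 b  0  0  0  0  0  0  0  0  0  0
 c  0  0  0  0  0  0  0  0  0  0
 n  0  0  0  0  0  0  0  0  0  0
 d  0  0  1  1  1  1  1  1  1  1
 j  0  0  1  1  1  1  1  1  1  1
 a  0  0  1  1  1  1  2  2  2  2
 k  0  0  1  1  1  2  2  2  2  2
 k  0  0  1  1  1  2  2  2  2  2
 b  0  0  1  1  1  2  2  2  2  2

1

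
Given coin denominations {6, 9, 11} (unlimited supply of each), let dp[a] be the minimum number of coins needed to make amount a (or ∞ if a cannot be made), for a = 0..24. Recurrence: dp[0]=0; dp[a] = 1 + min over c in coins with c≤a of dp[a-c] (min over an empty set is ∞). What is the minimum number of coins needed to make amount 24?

 a  0  1  2  3  4  5  6  7  8  9 10 11 12 13 14 15 16 17 18 19 20 21 22 23 24
dp  0  -  -  -  -  -  1  -  -  1  -  1  2  -  -  2  -  2  2  -  2  3  2  3  3
(- denotes ∞ / unreachable)

3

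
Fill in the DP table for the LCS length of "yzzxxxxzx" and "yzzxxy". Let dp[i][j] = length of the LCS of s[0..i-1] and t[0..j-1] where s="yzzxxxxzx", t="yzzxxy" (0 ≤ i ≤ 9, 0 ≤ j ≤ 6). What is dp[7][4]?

   ''  y  z  z  x  x  y
''  0  0  0  0  0  0  0
 y  0  1  1  1  1  1  1
 z  0  1  2  2  2  2  2
 z  0  1  2  3  3  3  3
 x  0  1  2  3  4  4  4
 x  0  1  2  3  4  5  5
 x  0  1  2  3  4  5  5
 x  0  1  2  3  4  5  5
 z  0  1  2  3  4  5  5
 x  0  1  2  3  4  5  5

4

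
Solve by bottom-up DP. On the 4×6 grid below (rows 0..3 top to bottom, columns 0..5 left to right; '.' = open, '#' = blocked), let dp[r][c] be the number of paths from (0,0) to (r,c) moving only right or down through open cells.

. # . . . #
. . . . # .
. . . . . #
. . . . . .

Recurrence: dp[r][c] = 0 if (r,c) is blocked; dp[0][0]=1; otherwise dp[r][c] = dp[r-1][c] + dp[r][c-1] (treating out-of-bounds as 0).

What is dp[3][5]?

r\c   0   1   2   3   4   5
  0   1   0   0   0   0   0
  1   1   1   1   1   0   0
  2   1   2   3   4   4   0
  3   1   3   6  10  14  14

14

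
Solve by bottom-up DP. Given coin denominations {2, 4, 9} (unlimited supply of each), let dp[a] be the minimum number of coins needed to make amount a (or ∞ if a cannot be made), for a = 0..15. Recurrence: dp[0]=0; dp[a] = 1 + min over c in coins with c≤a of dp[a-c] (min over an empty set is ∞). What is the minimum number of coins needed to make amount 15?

 a  0  1  2  3  4  5  6  7  8  9 10 11 12 13 14 15
dp  0  -  1  -  1  -  2  -  2  1  3  2  3  2  4  3
(- denotes ∞ / unreachable)

3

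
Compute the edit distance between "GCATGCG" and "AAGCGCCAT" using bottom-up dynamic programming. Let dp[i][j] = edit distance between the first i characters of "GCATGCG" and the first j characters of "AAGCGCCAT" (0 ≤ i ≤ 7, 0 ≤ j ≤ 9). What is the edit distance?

7

   ''  A  A  G  C  G  C  C  A  T
''  0  1  2  3  4  5  6  7  8  9
 G  1  1  2  2  3  4  5  6  7  8
 C  2  2  2  3  2  3  4  5  6  7
 A  3  2  2  3  3  3  4  5  5  6
 T  4  3  3  3  4  4  4  5  6  5
 G  5  4  4  3  4  4  5  5  6  6
 C  6  5  5  4  3  4  4  5  6  7
 G  7  6  6  5  4  3  4  5  6  7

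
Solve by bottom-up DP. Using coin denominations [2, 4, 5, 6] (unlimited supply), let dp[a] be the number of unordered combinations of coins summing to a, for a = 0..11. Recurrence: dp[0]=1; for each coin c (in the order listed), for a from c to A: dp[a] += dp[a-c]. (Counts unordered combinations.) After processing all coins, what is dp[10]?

6

after  coin     0     1     2     3     4     5     6     7     8     9    10    11
          2     1     0     1     0     1     0     1     0     1     0     1     0
          4     1     0     1     0     2     0     2     0     3     0     3     0
          5     1     0     1     0     2     1     2     1     3     2     4     2
          6     1     0     1     0     2     1     3     1     4     2     6     3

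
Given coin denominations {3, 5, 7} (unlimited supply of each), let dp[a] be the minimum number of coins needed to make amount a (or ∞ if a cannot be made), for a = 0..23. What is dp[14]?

 a  0  1  2  3  4  5  6  7  8  9 10 11 12 13 14 15 16 17 18 19 20 21 22 23
dp  0  -  -  1  -  1  2  1  2  3  2  3  2  3  2  3  4  3  4  3  4  3  4  5
(- denotes ∞ / unreachable)

2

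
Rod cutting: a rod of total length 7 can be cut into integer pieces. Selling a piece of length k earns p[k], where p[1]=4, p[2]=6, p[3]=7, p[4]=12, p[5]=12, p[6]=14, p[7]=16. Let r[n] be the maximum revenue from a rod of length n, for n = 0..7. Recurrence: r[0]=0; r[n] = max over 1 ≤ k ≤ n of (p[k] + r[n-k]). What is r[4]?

16

   n    0    1    2    3    4    5    6    7
r[n]    0    4    8   12   16   20   24   28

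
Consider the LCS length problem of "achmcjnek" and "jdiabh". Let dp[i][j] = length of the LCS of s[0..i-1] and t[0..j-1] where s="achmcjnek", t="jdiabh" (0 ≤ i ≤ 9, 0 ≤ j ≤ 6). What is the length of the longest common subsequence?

2

   ''  j  d  i  a  b  h
''  0  0  0  0  0  0  0
 a  0  0  0  0  1  1  1
 c  0  0  0  0  1  1  1
 h  0  0  0  0  1  1  2
 m  0  0  0  0  1  1  2
 c  0  0  0  0  1  1  2
 j  0  1  1  1  1  1  2
 n  0  1  1  1  1  1  2
 e  0  1  1  1  1  1  2
 k  0  1  1  1  1  1  2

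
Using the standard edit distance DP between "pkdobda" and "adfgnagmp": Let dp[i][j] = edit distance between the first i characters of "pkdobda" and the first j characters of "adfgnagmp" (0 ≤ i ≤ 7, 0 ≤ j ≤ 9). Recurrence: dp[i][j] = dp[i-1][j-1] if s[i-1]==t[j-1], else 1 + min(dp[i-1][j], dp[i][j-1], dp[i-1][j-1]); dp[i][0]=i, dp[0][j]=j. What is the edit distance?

   ''  a  d  f  g  n  a  g  m  p
''  0  1  2  3  4  5  6  7  8  9
 p  1  1  2  3  4  5  6  7  8  8
 k  2  2  2  3  4  5  6  7  8  9
 d  3  3  2  3  4  5  6  7  8  9
 o  4  4  3  3  4  5  6  7  8  9
 b  5  5  4  4  4  5  6  7  8  9
 d  6  6  5  5  5  5  6  7  8  9
 a  7  6  6  6  6  6  5  6  7  8

8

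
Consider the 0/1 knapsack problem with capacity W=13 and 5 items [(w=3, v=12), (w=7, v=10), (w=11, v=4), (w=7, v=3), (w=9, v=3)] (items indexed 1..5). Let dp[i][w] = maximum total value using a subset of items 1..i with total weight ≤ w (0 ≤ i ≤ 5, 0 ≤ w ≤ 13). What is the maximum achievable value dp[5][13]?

22

i\w   0   1   2   3   4   5   6   7   8   9  10  11  12  13
  0   0   0   0   0   0   0   0   0   0   0   0   0   0   0
  1   0   0   0  12  12  12  12  12  12  12  12  12  12  12
  2   0   0   0  12  12  12  12  12  12  12  22  22  22  22
  3   0   0   0  12  12  12  12  12  12  12  22  22  22  22
  4   0   0   0  12  12  12  12  12  12  12  22  22  22  22
  5   0   0   0  12  12  12  12  12  12  12  22  22  22  22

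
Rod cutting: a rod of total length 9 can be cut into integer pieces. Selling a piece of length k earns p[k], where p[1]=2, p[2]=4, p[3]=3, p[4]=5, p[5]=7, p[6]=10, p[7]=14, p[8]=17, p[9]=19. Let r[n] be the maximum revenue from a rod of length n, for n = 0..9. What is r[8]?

   n    0    1    2    3    4    5    6    7    8    9
r[n]    0    2    4    6    8   10   12   14   17   19

17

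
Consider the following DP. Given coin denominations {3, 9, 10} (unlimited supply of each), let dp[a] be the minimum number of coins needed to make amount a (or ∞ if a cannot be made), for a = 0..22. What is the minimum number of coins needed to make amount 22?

 a  0  1  2  3  4  5  6  7  8  9 10 11 12 13 14 15 16 17 18 19 20 21 22
dp  0  -  -  1  -  -  2  -  -  1  1  -  2  2  -  3  3  -  2  2  2  3  3
(- denotes ∞ / unreachable)

3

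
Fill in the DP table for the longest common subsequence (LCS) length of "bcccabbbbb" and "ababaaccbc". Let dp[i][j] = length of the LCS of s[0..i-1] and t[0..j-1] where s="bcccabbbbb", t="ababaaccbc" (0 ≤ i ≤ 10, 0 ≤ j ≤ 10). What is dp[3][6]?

   ''  a  b  a  b  a  a  c  c  b  c
''  0  0  0  0  0  0  0  0  0  0  0
 b  0  0  1  1  1  1  1  1  1  1  1
 c  0  0  1  1  1  1  1  2  2  2  2
 c  0  0  1  1  1  1  1  2  3  3  3
 c  0  0  1  1  1  1  1  2  3  3  4
 a  0  1  1  2  2  2  2  2  3  3  4
 b  0  1  2  2  3  3  3  3  3  4  4
 b  0  1  2  2  3  3  3  3  3  4  4
 b  0  1  2  2  3  3  3  3  3  4  4
 b  0  1  2  2  3  3  3  3  3  4  4
 b  0  1  2  2  3  3  3  3  3  4  4

1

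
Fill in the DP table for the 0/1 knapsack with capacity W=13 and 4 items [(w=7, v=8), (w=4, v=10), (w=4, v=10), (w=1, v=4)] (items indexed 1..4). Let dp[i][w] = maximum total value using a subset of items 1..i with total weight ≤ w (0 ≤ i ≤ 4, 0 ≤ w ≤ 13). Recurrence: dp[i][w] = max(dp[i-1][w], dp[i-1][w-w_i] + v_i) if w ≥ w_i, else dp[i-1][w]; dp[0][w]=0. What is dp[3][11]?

i\w   0   1   2   3   4   5   6   7   8   9  10  11  12  13
  0   0   0   0   0   0   0   0   0   0   0   0   0   0   0
  1   0   0   0   0   0   0   0   8   8   8   8   8   8   8
  2   0   0   0   0  10  10  10  10  10  10  10  18  18  18
  3   0   0   0   0  10  10  10  10  20  20  20  20  20  20
  4   0   4   4   4  10  14  14  14  20  24  24  24  24  24

20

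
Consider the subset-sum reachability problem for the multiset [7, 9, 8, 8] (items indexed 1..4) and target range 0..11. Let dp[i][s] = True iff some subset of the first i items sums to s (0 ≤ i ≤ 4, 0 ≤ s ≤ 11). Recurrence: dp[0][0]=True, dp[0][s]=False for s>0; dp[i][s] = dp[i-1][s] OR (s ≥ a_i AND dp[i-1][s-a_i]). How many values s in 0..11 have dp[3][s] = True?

i\s   0   1   2   3   4   5   6   7   8   9  10  11
  0   T   F   F   F   F   F   F   F   F   F   F   F
  1   T   F   F   F   F   F   F   T   F   F   F   F
  2   T   F   F   F   F   F   F   T   F   T   F   F
  3   T   F   F   F   F   F   F   T   T   T   F   F
  4   T   F   F   F   F   F   F   T   T   T   F   F

4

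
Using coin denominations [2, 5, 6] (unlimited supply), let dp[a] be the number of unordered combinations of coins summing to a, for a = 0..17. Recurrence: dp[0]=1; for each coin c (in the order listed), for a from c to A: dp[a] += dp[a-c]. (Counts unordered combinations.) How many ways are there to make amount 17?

4

after  coin     0     1     2     3     4     5     6     7     8     9    10    11    12    13    14    15    16    17
          2     1     0     1     0     1     0     1     0     1     0     1     0     1     0     1     0     1     0
          5     1     0     1     0     1     1     1     1     1     1     2     1     2     1     2     2     2     2
          6     1     0     1     0     1     1     2     1     2     1     3     2     4     2     4     3     5     4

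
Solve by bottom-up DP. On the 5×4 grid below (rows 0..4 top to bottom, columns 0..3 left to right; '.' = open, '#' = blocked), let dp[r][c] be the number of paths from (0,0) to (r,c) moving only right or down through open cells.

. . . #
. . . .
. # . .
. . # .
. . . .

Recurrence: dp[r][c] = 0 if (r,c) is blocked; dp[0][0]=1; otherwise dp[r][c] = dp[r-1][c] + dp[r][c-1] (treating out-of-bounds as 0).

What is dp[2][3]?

r\c   0   1   2   3
  0   1   1   1   0
  1   1   2   3   3
  2   1   0   3   6
  3   1   1   0   6
  4   1   2   2   8

6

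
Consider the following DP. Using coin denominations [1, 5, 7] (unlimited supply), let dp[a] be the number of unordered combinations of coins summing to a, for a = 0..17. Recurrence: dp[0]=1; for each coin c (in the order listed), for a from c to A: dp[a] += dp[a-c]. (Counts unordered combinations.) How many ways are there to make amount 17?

after  coin     0     1     2     3     4     5     6     7     8     9    10    11    12    13    14    15    16    17
          1     1     1     1     1     1     1     1     1     1     1     1     1     1     1     1     1     1     1
          5     1     1     1     1     1     2     2     2     2     2     3     3     3     3     3     4     4     4
          7     1     1     1     1     1     2     2     3     3     3     4     4     5     5     6     7     7     8

8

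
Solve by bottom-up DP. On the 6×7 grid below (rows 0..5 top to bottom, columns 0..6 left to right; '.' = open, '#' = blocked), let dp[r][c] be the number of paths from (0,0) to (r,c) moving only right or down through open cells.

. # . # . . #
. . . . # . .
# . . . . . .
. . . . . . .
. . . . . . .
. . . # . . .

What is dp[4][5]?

r\c   0   1   2   3   4   5   6
  0   1   0   0   0   0   0   0
  1   1   1   1   1   0   0   0
  2   0   1   2   3   3   3   3
  3   0   1   3   6   9  12  15
  4   0   1   4  10  19  31  46
  5   0   1   5   0  19  50  96

31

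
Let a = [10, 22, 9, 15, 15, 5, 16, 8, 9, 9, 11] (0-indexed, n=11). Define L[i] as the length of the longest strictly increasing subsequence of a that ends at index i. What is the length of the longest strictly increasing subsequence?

   i    0    1    2    3    4    5    6    7    8    9   10
a[i]   10   22    9   15   15    5   16    8    9    9   11
L[i]    1    2    1    2    2    1    3    2    3    3    4

4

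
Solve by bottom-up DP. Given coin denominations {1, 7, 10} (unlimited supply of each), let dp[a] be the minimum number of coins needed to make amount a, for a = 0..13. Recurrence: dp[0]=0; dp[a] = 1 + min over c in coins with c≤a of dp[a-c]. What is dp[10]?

 a  0  1  2  3  4  5  6  7  8  9 10 11 12 13
dp  0  1  2  3  4  5  6  1  2  3  1  2  3  4

1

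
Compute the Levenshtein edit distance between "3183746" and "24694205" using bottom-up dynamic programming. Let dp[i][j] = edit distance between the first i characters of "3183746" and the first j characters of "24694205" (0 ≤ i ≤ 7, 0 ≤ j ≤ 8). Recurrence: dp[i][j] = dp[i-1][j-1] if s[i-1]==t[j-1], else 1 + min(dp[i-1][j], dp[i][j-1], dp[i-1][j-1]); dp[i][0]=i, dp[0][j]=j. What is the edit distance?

8

   ''  2  4  6  9  4  2  0  5
''  0  1  2  3  4  5  6  7  8
 3  1  1  2  3  4  5  6  7  8
 1  2  2  2  3  4  5  6  7  8
 8  3  3  3  3  4  5  6  7  8
 3  4  4  4  4  4  5  6  7  8
 7  5  5  5  5  5  5  6  7  8
 4  6  6  5  6  6  5  6  7  8
 6  7  7  6  5  6  6  6  7  8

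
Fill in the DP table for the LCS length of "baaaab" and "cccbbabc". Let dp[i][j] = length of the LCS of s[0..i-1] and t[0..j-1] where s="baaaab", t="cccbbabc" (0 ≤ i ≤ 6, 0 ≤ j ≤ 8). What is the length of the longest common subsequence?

   ''  c  c  c  b  b  a  b  c
''  0  0  0  0  0  0  0  0  0
 b  0  0  0  0  1  1  1  1  1
 a  0  0  0  0  1  1  2  2  2
 a  0  0  0  0  1  1  2  2  2
 a  0  0  0  0  1  1  2  2  2
 a  0  0  0  0  1  1  2  2  2
 b  0  0  0  0  1  2  2  3  3

3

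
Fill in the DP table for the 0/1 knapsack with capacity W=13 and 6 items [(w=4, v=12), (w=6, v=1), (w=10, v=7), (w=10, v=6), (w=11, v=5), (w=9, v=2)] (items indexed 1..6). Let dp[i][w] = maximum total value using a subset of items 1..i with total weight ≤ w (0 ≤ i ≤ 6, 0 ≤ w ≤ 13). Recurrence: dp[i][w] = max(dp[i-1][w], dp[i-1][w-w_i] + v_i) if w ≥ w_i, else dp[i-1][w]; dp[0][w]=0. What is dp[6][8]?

12

i\w   0   1   2   3   4   5   6   7   8   9  10  11  12  13
  0   0   0   0   0   0   0   0   0   0   0   0   0   0   0
  1   0   0   0   0  12  12  12  12  12  12  12  12  12  12
  2   0   0   0   0  12  12  12  12  12  12  13  13  13  13
  3   0   0   0   0  12  12  12  12  12  12  13  13  13  13
  4   0   0   0   0  12  12  12  12  12  12  13  13  13  13
  5   0   0   0   0  12  12  12  12  12  12  13  13  13  13
  6   0   0   0   0  12  12  12  12  12  12  13  13  13  14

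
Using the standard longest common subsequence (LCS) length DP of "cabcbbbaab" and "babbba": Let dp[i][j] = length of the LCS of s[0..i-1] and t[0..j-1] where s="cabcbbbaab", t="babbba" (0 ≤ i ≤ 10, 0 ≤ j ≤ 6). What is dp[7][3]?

   ''  b  a  b  b  b  a
''  0  0  0  0  0  0  0
 c  0  0  0  0  0  0  0
 a  0  0  1  1  1  1  1
 b  0  1  1  2  2  2  2
 c  0  1  1  2  2  2  2
 b  0  1  1  2  3  3  3
 b  0  1  1  2  3  4  4
 b  0  1  1  2  3  4  4
 a  0  1  2  2  3  4  5
 a  0  1  2  2  3  4  5
 b  0  1  2  3  3  4  5

2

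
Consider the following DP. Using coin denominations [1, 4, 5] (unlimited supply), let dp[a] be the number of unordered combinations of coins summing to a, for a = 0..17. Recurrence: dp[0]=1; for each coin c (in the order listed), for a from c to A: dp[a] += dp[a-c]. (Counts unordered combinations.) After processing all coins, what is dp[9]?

5

after  coin     0     1     2     3     4     5     6     7     8     9    10    11    12    13    14    15    16    17
          1     1     1     1     1     1     1     1     1     1     1     1     1     1     1     1     1     1     1
          4     1     1     1     1     2     2     2     2     3     3     3     3     4     4     4     4     5     5
          5     1     1     1     1     2     3     3     3     4     5     6     6     7     8     9    10    11    12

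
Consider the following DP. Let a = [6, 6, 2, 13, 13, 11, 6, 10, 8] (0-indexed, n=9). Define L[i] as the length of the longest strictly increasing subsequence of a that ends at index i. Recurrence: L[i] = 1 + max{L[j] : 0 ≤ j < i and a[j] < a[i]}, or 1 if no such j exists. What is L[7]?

   i    0    1    2    3    4    5    6    7    8
a[i]    6    6    2   13   13   11    6   10    8
L[i]    1    1    1    2    2    2    2    3    3

3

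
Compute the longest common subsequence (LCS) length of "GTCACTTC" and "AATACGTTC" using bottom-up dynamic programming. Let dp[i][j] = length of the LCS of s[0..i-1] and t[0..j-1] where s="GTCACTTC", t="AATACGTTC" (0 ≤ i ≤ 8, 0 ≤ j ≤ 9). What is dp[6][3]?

2

   ''  A  A  T  A  C  G  T  T  C
''  0  0  0  0  0  0  0  0  0  0
 G  0  0  0  0  0  0  1  1  1  1
 T  0  0  0  1  1  1  1  2  2  2
 C  0  0  0  1  1  2  2  2  2  3
 A  0  1  1  1  2  2  2  2  2  3
 C  0  1  1  1  2  3  3  3  3  3
 T  0  1  1  2  2  3  3  4  4  4
 T  0  1  1  2  2  3  3  4  5  5
 C  0  1  1  2  2  3  3  4  5  6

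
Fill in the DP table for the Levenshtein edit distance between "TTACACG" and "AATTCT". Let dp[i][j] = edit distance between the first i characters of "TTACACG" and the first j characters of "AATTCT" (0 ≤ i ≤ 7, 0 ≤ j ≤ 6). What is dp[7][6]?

5

   ''  A  A  T  T  C  T
''  0  1  2  3  4  5  6
 T  1  1  2  2  3  4  5
 T  2  2  2  2  2  3  4
 A  3  2  2  3  3  3  4
 C  4  3  3  3  4  3  4
 A  5  4  3  4  4  4  4
 C  6  5  4  4  5  4  5
 G  7  6  5  5  5  5  5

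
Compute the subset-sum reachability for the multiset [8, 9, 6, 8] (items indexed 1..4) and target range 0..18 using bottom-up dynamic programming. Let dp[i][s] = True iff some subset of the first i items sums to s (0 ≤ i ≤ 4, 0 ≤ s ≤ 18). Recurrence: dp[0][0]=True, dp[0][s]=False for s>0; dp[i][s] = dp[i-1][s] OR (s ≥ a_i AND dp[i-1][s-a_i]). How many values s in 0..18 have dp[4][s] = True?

i\s   0   1   2   3   4   5   6   7   8   9  10  11  12  13  14  15  16  17  18
  0   T   F   F   F   F   F   F   F   F   F   F   F   F   F   F   F   F   F   F
  1   T   F   F   F   F   F   F   F   T   F   F   F   F   F   F   F   F   F   F
  2   T   F   F   F   F   F   F   F   T   T   F   F   F   F   F   F   F   T   F
  3   T   F   F   F   F   F   T   F   T   T   F   F   F   F   T   T   F   T   F
  4   T   F   F   F   F   F   T   F   T   T   F   F   F   F   T   T   T   T   F

8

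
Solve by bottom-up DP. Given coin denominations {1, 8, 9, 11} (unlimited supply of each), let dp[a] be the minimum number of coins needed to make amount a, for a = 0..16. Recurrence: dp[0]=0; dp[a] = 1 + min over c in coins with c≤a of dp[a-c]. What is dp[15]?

5

 a  0  1  2  3  4  5  6  7  8  9 10 11 12 13 14 15 16
dp  0  1  2  3  4  5  6  7  1  1  2  1  2  3  4  5  2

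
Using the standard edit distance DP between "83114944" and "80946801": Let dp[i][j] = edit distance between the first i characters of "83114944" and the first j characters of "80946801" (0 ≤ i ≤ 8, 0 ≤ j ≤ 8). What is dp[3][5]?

   ''  8  0  9  4  6  8  0  1
''  0  1  2  3  4  5  6  7  8
 8  1  0  1  2  3  4  5  6  7
 3  2  1  1  2  3  4  5  6  7
 1  3  2  2  2  3  4  5  6  6
 1  4  3  3  3  3  4  5  6  6
 4  5  4  4  4  3  4  5  6  7
 9  6  5  5  4  4  4  5  6  7
 4  7  6  6  5  4  5  5  6  7
 4  8  7  7  6  5  5  6  6  7

4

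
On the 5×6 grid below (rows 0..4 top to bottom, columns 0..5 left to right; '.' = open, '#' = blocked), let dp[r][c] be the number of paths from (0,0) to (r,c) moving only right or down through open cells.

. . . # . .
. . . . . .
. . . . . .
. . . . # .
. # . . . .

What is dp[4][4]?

r\c   0   1   2   3   4   5
  0   1   1   1   0   0   0
  1   1   2   3   3   3   3
  2   1   3   6   9  12  15
  3   1   4  10  19   0  15
  4   1   0  10  29  29  44

29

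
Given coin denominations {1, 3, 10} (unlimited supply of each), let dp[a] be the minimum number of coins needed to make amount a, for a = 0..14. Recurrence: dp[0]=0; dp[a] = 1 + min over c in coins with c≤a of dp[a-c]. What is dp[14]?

3

 a  0  1  2  3  4  5  6  7  8  9 10 11 12 13 14
dp  0  1  2  1  2  3  2  3  4  3  1  2  3  2  3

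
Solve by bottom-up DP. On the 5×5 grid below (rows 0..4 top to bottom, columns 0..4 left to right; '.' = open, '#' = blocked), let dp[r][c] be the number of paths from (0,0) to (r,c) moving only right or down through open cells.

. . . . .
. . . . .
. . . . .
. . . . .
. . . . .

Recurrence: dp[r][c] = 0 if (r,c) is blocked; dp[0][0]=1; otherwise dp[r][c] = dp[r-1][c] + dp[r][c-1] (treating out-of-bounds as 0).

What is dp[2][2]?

6

r\c   0   1   2   3   4
  0   1   1   1   1   1
  1   1   2   3   4   5
  2   1   3   6  10  15
  3   1   4  10  20  35
  4   1   5  15  35  70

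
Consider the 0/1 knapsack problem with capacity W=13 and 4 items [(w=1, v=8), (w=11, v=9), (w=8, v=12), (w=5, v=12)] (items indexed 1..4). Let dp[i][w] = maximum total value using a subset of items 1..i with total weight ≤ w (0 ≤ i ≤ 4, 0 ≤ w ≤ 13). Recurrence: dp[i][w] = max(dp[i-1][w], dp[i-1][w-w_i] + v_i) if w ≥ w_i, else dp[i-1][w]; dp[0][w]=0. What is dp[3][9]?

20

i\w   0   1   2   3   4   5   6   7   8   9  10  11  12  13
  0   0   0   0   0   0   0   0   0   0   0   0   0   0   0
  1   0   8   8   8   8   8   8   8   8   8   8   8   8   8
  2   0   8   8   8   8   8   8   8   8   8   8   9  17  17
  3   0   8   8   8   8   8   8   8  12  20  20  20  20  20
  4   0   8   8   8   8  12  20  20  20  20  20  20  20  24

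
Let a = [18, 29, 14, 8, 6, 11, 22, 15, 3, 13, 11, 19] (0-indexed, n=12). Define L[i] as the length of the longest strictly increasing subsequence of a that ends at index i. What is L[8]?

1

   i    0    1    2    3    4    5    6    7    8    9   10   11
a[i]   18   29   14    8    6   11   22   15    3   13   11   19
L[i]    1    2    1    1    1    2    3    3    1    3    2    4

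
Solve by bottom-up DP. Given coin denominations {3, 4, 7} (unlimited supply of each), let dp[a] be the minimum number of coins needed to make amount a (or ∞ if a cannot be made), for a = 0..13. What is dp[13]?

 a  0  1  2  3  4  5  6  7  8  9 10 11 12 13
dp  0  -  -  1  1  -  2  1  2  3  2  2  3  3
(- denotes ∞ / unreachable)

3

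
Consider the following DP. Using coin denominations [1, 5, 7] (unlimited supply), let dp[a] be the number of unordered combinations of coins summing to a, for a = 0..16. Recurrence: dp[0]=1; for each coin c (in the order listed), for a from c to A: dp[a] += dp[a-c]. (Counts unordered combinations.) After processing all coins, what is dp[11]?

4

after  coin     0     1     2     3     4     5     6     7     8     9    10    11    12    13    14    15    16
          1     1     1     1     1     1     1     1     1     1     1     1     1     1     1     1     1     1
          5     1     1     1     1     1     2     2     2     2     2     3     3     3     3     3     4     4
          7     1     1     1     1     1     2     2     3     3     3     4     4     5     5     6     7     7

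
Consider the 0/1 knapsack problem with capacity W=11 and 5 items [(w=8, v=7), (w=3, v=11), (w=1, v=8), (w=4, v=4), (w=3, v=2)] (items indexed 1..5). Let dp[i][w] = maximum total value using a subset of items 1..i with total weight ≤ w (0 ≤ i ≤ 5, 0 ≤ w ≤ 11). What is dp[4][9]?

i\w   0   1   2   3   4   5   6   7   8   9  10  11
  0   0   0   0   0   0   0   0   0   0   0   0   0
  1   0   0   0   0   0   0   0   0   7   7   7   7
  2   0   0   0  11  11  11  11  11  11  11  11  18
  3   0   8   8  11  19  19  19  19  19  19  19  19
  4   0   8   8  11  19  19  19  19  23  23  23  23
  5   0   8   8  11  19  19  19  21  23  23  23  25

23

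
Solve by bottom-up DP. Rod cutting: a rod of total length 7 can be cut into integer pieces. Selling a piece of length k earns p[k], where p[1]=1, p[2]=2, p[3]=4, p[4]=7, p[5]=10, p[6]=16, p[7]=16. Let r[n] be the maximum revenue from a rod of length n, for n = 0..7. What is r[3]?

   n    0    1    2    3    4    5    6    7
r[n]    0    1    2    4    7   10   16   17

4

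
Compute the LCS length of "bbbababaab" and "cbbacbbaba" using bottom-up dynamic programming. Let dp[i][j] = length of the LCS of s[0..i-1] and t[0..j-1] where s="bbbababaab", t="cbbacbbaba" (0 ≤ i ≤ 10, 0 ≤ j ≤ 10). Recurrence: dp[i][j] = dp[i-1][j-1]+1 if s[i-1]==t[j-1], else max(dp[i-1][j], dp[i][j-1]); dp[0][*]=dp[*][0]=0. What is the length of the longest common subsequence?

   ''  c  b  b  a  c  b  b  a  b  a
''  0  0  0  0  0  0  0  0  0  0  0
 b  0  0  1  1  1  1  1  1  1  1  1
 b  0  0  1  2  2  2  2  2  2  2  2
 b  0  0  1  2  2  2  3  3  3  3  3
 a  0  0  1  2  3  3  3  3  4  4  4
 b  0  0  1  2  3  3  4  4  4  5  5
 a  0  0  1  2  3  3  4  4  5  5  6
 b  0  0  1  2  3  3  4  5  5  6  6
 a  0  0  1  2  3  3  4  5  6  6  7
 a  0  0  1  2  3  3  4  5  6  6  7
 b  0  0  1  2  3  3  4  5  6  7  7

7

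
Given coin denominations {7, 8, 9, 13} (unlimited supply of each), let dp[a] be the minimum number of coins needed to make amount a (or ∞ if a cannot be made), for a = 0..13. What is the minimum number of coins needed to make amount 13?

1

 a  0  1  2  3  4  5  6  7  8  9 10 11 12 13
dp  0  -  -  -  -  -  -  1  1  1  -  -  -  1
(- denotes ∞ / unreachable)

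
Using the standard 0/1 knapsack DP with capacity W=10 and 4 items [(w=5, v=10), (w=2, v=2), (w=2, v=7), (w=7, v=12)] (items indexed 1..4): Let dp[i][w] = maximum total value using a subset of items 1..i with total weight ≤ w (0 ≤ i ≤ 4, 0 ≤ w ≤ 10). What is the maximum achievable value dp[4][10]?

19

i\w   0   1   2   3   4   5   6   7   8   9  10
  0   0   0   0   0   0   0   0   0   0   0   0
  1   0   0   0   0   0  10  10  10  10  10  10
  2   0   0   2   2   2  10  10  12  12  12  12
  3   0   0   7   7   9  10  10  17  17  19  19
  4   0   0   7   7   9  10  10  17  17  19  19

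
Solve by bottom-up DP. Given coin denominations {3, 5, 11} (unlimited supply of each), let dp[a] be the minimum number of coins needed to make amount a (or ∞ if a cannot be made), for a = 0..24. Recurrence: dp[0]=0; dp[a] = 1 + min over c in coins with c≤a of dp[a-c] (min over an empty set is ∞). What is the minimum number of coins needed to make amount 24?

 a  0  1  2  3  4  5  6  7  8  9 10 11 12 13 14 15 16 17 18 19 20 21 22 23 24
dp  0  -  -  1  -  1  2  -  2  3  2  1  4  3  2  3  2  3  4  3  4  3  2  5  4
(- denotes ∞ / unreachable)

4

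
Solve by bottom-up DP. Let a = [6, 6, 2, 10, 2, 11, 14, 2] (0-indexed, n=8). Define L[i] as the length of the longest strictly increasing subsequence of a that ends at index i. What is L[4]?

1

   i    0    1    2    3    4    5    6    7
a[i]    6    6    2   10    2   11   14    2
L[i]    1    1    1    2    1    3    4    1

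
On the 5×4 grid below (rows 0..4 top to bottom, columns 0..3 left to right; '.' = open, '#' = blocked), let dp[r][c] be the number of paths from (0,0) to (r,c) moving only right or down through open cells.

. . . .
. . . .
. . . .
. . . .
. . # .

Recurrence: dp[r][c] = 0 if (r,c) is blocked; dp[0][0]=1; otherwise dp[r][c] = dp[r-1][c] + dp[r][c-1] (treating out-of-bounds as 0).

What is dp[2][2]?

r\c   0   1   2   3
  0   1   1   1   1
  1   1   2   3   4
  2   1   3   6  10
  3   1   4  10  20
  4   1   5   0  20

6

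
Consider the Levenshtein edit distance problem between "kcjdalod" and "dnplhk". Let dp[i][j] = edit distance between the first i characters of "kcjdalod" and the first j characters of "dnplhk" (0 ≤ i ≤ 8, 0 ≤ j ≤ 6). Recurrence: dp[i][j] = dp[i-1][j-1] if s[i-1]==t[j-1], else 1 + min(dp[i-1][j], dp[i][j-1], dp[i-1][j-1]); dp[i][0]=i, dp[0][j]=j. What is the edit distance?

7

   ''  d  n  p  l  h  k
''  0  1  2  3  4  5  6
 k  1  1  2  3  4  5  5
 c  2  2  2  3  4  5  6
 j  3  3  3  3  4  5  6
 d  4  3  4  4  4  5  6
 a  5  4  4  5  5  5  6
 l  6  5  5  5  5  6  6
 o  7  6  6  6  6  6  7
 d  8  7  7  7  7  7  7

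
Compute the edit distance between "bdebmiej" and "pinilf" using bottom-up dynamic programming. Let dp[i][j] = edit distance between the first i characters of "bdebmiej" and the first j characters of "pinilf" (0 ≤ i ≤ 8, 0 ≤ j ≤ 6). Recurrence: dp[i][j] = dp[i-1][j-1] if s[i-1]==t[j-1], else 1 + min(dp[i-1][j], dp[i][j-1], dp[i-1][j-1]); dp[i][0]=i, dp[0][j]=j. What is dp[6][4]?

   ''  p  i  n  i  l  f
''  0  1  2  3  4  5  6
 b  1  1  2  3  4  5  6
 d  2  2  2  3  4  5  6
 e  3  3  3  3  4  5  6
 b  4  4  4  4  4  5  6
 m  5  5  5  5  5  5  6
 i  6  6  5  6  5  6  6
 e  7  7  6  6  6  6  7
 j  8  8  7  7  7  7  7

5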